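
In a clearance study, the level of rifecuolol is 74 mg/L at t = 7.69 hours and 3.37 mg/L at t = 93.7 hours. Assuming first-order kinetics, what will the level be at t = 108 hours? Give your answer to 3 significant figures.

Over Δt = 93.7 − 7.69 = 86.01 hours, the level fell by a factor of 74/3.37 ≈ 21.958.
n = log₂(21.958) ≈ 4.4567 half-lives, so t½ = 86.01/4.4567 ≈ 19.299 hours.
From t = 93.7 to t = 108: 3.37 × (1/2)^((108−93.7)/19.299) ≈ 2.0164 mg/L.

2.02 mg/L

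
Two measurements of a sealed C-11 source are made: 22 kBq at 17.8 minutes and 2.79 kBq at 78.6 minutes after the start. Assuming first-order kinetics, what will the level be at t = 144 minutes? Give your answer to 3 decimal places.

Over Δt = 78.6 − 17.8 = 60.8 minutes, the level fell by a factor of 22/2.79 ≈ 7.8853.
n = log₂(7.8853) ≈ 2.9792 half-lives, so t½ = 60.8/2.9792 ≈ 20.408 minutes.
From t = 78.6 to t = 144: 2.79 × (1/2)^((144−78.6)/20.408) ≈ 0.30265 kBq.

0.303 kBq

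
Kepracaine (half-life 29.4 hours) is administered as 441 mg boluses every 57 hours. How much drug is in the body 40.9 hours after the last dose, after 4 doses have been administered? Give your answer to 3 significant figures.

226 mg

The 4 doses were given 211.9, 154.9, 97.9, 40.9 hours ago.
Total = 441·(1/2)^(211.9/29.4) + 441·(1/2)^(154.9/29.4) + 441·(1/2)^(97.9/29.4) + 441·(1/2)^(40.9/29.4)
      = 2.9838 + 11.439 + 43.856 + 168.14 ≈ 226.41 mg.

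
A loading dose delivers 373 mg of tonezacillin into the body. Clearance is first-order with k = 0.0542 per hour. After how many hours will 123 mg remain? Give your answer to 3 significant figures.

20.5 hours

t½ = ln 2 / k = 0.69315 / 0.0542 ≈ 12.789 hours.
Fraction remaining = 123/373 ≈ 0.32976.
n = log₂(373/123) = ln(3.0325)/ln 2 ≈ 1.6005 half-lives.
t = n × t½ = 1.6005 × 12.789 ≈ 20.469 hours.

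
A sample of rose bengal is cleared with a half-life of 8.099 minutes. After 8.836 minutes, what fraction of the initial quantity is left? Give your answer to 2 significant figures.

n = 8.836/8.099 ≈ 1.091 half-lives.
Fraction remaining = (1/2)^1.091 ≈ 0.46944.

0.47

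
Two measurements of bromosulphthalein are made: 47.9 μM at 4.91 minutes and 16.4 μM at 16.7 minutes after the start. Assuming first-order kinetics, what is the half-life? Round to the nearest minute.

8 minutes

Over Δt = 16.7 − 4.91 = 11.79 minutes, the level fell by a factor of 47.9/16.4 ≈ 2.9207.
n = log₂(2.9207) ≈ 1.5463 half-lives, so t½ = 11.79/1.5463 ≈ 7.6245 minutes.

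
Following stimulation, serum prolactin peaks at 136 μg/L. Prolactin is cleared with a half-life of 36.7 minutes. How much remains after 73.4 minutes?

Elapsed time is 2 half-lives (73.4/36.7).
Each half-life halves the amount: 136 × (1/2)^2 = 136/4 = 34 μg/L.

34 μg/L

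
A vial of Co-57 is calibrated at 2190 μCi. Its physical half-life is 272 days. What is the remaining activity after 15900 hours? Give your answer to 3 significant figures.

405 μCi

Convert the elapsed time: 15900 hours = 662.5 days.
Number of half-lives: n = 662.5/272 ≈ 2.4357.
Remaining = 2190 × (1/2)^2.4357 = 2190 × 0.18484 ≈ 404.8 μCi.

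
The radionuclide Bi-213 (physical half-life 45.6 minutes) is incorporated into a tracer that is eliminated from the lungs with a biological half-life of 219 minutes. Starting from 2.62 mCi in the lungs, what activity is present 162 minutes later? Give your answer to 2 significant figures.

1/t_eff = 1/t_phys + 1/t_biol = 1/45.6 + 1/219 = 0.026496 per minute.
t_eff = 45.6 × 219 / (45.6 + 219) ≈ 37.741 minutes.
Remaining = 2.62 × (1/2)^(162/37.741) = 2.62 × (1/2)^4.2924 ≈ 0.13371 mCi.

0.13 mCi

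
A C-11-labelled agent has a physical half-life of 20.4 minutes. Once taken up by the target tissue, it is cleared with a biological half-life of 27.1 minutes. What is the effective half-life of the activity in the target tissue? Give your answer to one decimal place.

1/t_eff = 1/t_phys + 1/t_biol = 1/20.4 + 1/27.1 = 0.08592 per minute.
t_eff = 20.4 × 27.1 / (20.4 + 27.1) ≈ 11.639 minutes.

11.6 minutes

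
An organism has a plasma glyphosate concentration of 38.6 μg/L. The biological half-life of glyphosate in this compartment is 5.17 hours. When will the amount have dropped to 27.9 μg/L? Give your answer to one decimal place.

2.4 hours

Fraction remaining = 27.9/38.6 ≈ 0.7228.
n = log₂(38.6/27.9) = ln(1.3835)/ln 2 ≈ 0.46834 half-lives.
t = n × t½ = 0.46834 × 5.17 ≈ 2.4213 hours.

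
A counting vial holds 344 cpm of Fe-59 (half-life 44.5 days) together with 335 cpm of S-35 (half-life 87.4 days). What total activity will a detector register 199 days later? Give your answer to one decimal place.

Fe-59: 344 × (1/2)^(199/44.5) = 344 × (1/2)^4.4719 ≈ 15.502 cpm.
S-35: 335 × (1/2)^(199/87.4) = 335 × (1/2)^2.2769 ≈ 69.125 cpm.
Total = 15.502 + 69.125 ≈ 84.626 cpm.

84.6 cpm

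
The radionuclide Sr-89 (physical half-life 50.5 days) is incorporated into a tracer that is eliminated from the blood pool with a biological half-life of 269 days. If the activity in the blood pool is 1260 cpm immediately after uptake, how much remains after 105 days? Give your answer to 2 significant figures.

1/t_eff = 1/t_phys + 1/t_biol = 1/50.5 + 1/269 = 0.023519 per day.
t_eff = 50.5 × 269 / (50.5 + 269) ≈ 42.518 days.
Remaining = 1260 × (1/2)^(105/42.518) = 1260 × (1/2)^2.4695 ≈ 227.49 cpm.

230 cpm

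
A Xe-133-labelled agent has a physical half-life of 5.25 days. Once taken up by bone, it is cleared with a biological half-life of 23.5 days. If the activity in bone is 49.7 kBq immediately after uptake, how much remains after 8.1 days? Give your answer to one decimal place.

1/t_eff = 1/t_phys + 1/t_biol = 1/5.25 + 1/23.5 = 0.23303 per day.
t_eff = 5.25 × 23.5 / (5.25 + 23.5) ≈ 4.2913 days.
Remaining = 49.7 × (1/2)^(8.1/4.2913) = 49.7 × (1/2)^1.8875 ≈ 13.432 kBq.

13.4 kBq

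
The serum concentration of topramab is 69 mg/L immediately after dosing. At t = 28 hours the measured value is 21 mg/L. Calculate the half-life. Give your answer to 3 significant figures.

A/A₀ = 21/69 ≈ 0.30435.
n = log₂(3.2857) ≈ 1.7162 half-lives elapsed in 28 hours.
t½ = 28/1.7162 ≈ 16.315 hours.

16.3 hours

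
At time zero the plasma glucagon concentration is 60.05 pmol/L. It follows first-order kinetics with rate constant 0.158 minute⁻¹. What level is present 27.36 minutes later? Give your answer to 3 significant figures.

t½ = ln 2 / λ = 0.69315 / 0.158 ≈ 4.387 minutes.
Number of half-lives: n = 27.36/4.387 ≈ 6.2366.
Remaining = 60.05 × (1/2)^6.2366 = 60.05 × 0.013262 ≈ 0.79636 pmol/L.

0.796 pmol/L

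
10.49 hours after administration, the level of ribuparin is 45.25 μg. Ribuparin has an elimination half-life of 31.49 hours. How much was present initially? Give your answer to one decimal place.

57.0 μg

Number of half-lives elapsed: n = 10.49/31.49 ≈ 0.33312.
A₀ = A × 2^n = 45.25 × 2^0.33312 = 45.25 × 1.2597 ≈ 57.003 μg.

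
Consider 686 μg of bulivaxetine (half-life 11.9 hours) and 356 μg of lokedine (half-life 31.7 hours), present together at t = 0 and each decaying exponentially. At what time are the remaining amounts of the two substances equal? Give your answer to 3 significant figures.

Set 686·(1/2)^(t/11.9) = 356·(1/2)^(t/31.7).
Taking log₂: log₂(686/356) = t·(1/11.9 − 1/31.7).
log₂(1.927) = 0.94633; 1/11.9 − 1/31.7 = 0.052488.
t = 0.94633 / 0.052488 ≈ 18.03 hours.

18.0 hours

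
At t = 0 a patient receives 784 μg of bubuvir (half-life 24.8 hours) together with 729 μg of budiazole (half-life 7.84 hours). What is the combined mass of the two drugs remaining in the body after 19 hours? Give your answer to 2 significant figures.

bubuvir: 784 × (1/2)^(19/24.8) = 784 × (1/2)^0.76613 ≈ 460.99 μg.
budiazole: 729 × (1/2)^(19/7.84) = 729 × (1/2)^2.4235 ≈ 135.89 μg.
Total = 460.99 + 135.89 ≈ 596.88 μg.

600 μg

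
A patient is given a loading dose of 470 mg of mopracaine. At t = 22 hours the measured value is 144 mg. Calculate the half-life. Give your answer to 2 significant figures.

13 hours

A/A₀ = 144/470 ≈ 0.30638.
n = log₂(3.2639) ≈ 1.7066 half-lives elapsed in 22 hours.
t½ = 22/1.7066 ≈ 12.891 hours.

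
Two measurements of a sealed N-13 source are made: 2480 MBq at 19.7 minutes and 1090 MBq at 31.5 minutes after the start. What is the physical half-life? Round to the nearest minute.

10 minutes

Over Δt = 31.5 − 19.7 = 11.8 minutes, the level fell by a factor of 2480/1090 ≈ 2.2752.
n = log₂(2.2752) ≈ 1.186 half-lives, so t½ = 11.8/1.186 ≈ 9.9493 minutes.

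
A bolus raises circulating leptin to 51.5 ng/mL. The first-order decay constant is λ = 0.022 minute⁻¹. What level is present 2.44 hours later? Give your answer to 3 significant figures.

t½ = ln 2 / λ = 0.69315 / 0.022 ≈ 31.507 minutes.
Convert the elapsed time: 2.44 hours = 146.4 minutes.
Number of half-lives: n = 146.4/31.507 ≈ 4.6466.
Remaining = 51.5 × (1/2)^4.6466 = 51.5 × 0.039923 ≈ 2.056 ng/mL.

2.06 ng/mL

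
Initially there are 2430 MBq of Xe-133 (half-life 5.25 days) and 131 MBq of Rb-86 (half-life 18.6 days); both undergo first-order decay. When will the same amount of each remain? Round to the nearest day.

31 days

Set 2430·(1/2)^(t/5.25) = 131·(1/2)^(t/18.6).
Taking log₂: log₂(2430/131) = t·(1/5.25 − 1/18.6).
log₂(18.55) = 4.2133; 1/5.25 − 1/18.6 = 0.13671.
t = 4.2133 / 0.13671 ≈ 30.819 days.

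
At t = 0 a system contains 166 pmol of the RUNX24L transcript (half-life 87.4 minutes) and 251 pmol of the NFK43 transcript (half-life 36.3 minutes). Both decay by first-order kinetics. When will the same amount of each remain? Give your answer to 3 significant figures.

37.0 minutes

Set 166·(1/2)^(t/87.4) = 251·(1/2)^(t/36.3).
Taking log₂: log₂(166/251) = t·(1/87.4 − 1/36.3).
log₂(0.66135) = -0.5965; 1/87.4 − 1/36.3 = -0.016107.
t = -0.5965 / -0.016107 ≈ 37.035 minutes.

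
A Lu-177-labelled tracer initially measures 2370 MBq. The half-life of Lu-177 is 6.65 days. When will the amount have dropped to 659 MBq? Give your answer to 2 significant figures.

Fraction remaining = 659/2370 ≈ 0.27806.
n = log₂(2370/659) = ln(3.5964)/ln 2 ≈ 1.8465 half-lives.
t = n × t½ = 1.8465 × 6.65 ≈ 12.279 days.

12 days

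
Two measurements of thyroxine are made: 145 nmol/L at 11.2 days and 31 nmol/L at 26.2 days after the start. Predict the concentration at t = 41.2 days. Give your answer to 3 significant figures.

6.63 nmol/L

Over Δt = 26.2 − 11.2 = 15 days, the level fell by a factor of 145/31 ≈ 4.6774.
n = log₂(4.6774) ≈ 2.2257 half-lives, so t½ = 15/2.2257 ≈ 6.7394 days.
From t = 26.2 to t = 41.2: 31 × (1/2)^((41.2−26.2)/6.7394) ≈ 6.6276 nmol/L.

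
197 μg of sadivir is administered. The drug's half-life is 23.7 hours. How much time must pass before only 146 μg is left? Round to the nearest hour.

Fraction remaining = 146/197 ≈ 0.74112.
n = log₂(197/146) = ln(1.3493)/ln 2 ≈ 0.43223 half-lives.
t = n × t½ = 0.43223 × 23.7 ≈ 10.244 hours.

10 hours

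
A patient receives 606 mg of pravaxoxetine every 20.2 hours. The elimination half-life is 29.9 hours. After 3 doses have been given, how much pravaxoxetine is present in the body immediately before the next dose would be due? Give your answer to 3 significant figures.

766 mg

The 3 doses were given 60.6, 40.4, 20.2 hours ago.
Total = 606·(1/2)^(60.6/29.9) + 606·(1/2)^(40.4/29.9) + 606·(1/2)^(20.2/29.9)
      = 148.72 + 237.54 + 379.4 ≈ 765.66 mg.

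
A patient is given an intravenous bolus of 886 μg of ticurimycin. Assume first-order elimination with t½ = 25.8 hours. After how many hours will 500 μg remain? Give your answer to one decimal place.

Fraction remaining = 500/886 ≈ 0.56433.
n = log₂(886/500) = ln(1.772)/ln 2 ≈ 0.82538 half-lives.
t = n × t½ = 0.82538 × 25.8 ≈ 21.295 hours.

21.3 hours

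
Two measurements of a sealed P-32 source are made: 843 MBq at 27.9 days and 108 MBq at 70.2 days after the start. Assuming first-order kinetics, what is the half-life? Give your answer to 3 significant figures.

14.3 days

Over Δt = 70.2 − 27.9 = 42.3 days, the level fell by a factor of 843/108 ≈ 7.8056.
n = log₂(7.8056) ≈ 2.9645 half-lives, so t½ = 42.3/2.9645 ≈ 14.269 days.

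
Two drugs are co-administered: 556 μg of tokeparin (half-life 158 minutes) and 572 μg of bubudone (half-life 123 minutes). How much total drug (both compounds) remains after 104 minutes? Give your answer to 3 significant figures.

tokeparin: 556 × (1/2)^(104/158) = 556 × (1/2)^0.65823 ≈ 352.31 μg.
bubudone: 572 × (1/2)^(104/123) = 572 × (1/2)^0.84553 ≈ 318.32 μg.
Total = 352.31 + 318.32 ≈ 670.63 μg.

671 μg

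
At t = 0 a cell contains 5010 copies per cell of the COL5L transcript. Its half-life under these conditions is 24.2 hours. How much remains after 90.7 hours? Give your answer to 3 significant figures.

373 copies per cell

Number of half-lives: n = 90.7/24.2 ≈ 3.7479.
Remaining = 5010 × (1/2)^3.7479 = 5010 × 0.074432 ≈ 372.9 copies per cell.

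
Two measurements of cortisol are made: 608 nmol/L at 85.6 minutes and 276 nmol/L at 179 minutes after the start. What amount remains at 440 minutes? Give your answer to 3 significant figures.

Over Δt = 179 − 85.6 = 93.4 minutes, the level fell by a factor of 608/276 ≈ 2.2029.
n = log₂(2.2029) ≈ 1.1394 half-lives, so t½ = 93.4/1.1394 ≈ 81.973 minutes.
From t = 179 to t = 440: 276 × (1/2)^((440−179)/81.973) ≈ 30.369 nmol/L.

30.4 nmol/L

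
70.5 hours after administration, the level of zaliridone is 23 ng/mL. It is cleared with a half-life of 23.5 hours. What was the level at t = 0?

Number of half-lives elapsed: n = 70.5/23.5 ≈ 3.
A₀ = A × 2^n = 23 × 2^3 = 23 × 8 ≈ 184 ng/mL.

184 ng/mL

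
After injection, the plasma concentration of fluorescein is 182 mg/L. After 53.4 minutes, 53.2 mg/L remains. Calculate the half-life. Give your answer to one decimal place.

A/A₀ = 53.2/182 ≈ 0.29231.
n = log₂(3.4211) ≈ 1.7744 half-lives elapsed in 53.4 minutes.
t½ = 53.4/1.7744 ≈ 30.094 minutes.

30.1 minutes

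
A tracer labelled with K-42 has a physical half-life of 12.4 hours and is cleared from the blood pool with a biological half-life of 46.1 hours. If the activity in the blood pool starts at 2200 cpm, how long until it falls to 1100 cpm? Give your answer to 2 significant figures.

1/t_eff = 1/t_phys + 1/t_biol = 1/12.4 + 1/46.1 = 0.10234 per hour.
t_eff = 12.4 × 46.1 / (12.4 + 46.1) ≈ 9.7716 hours.
n = log₂(2200/1100) ≈ 1; t = 1 × 9.7716 ≈ 9.7716 hours.

9.8 hours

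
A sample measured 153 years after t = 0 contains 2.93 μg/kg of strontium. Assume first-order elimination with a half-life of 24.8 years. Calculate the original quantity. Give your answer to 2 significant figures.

Number of half-lives elapsed: n = 153/24.8 ≈ 6.1694.
A₀ = A × 2^n = 2.93 × 2^6.1694 = 2.93 × 71.972 ≈ 210.88 μg/kg.

210 μg/kg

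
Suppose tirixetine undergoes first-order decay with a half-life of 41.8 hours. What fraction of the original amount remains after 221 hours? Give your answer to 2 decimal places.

0.03

n = 221/41.8 ≈ 5.2871 half-lives.
Fraction remaining = (1/2)^5.2871 ≈ 0.025611.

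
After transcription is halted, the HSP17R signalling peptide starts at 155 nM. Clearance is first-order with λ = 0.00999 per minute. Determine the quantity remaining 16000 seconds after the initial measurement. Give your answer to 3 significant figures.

10.8 nM

t½ = ln 2 / λ = 0.69315 / 0.00999 ≈ 69.384 minutes.
Convert the elapsed time: 16000 seconds = 266.667 minutes.
Number of half-lives: n = 266.667/69.384 ≈ 3.8433.
Remaining = 155 × (1/2)^3.8433 = 155 × 0.069669 ≈ 10.799 nM.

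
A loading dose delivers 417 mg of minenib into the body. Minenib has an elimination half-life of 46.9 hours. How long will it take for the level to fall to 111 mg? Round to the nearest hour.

90 hours

Fraction remaining = 111/417 ≈ 0.26619.
n = log₂(417/111) = ln(3.7568)/ln 2 ≈ 1.9095 half-lives.
t = n × t½ = 1.9095 × 46.9 ≈ 89.555 hours.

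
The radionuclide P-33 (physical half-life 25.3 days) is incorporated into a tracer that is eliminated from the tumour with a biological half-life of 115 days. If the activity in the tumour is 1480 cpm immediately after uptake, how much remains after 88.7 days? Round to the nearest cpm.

76 cpm

1/t_eff = 1/t_phys + 1/t_biol = 1/25.3 + 1/115 = 0.048221 per day.
t_eff = 25.3 × 115 / (25.3 + 115) ≈ 20.738 days.
Remaining = 1480 × (1/2)^(88.7/20.738) = 1480 × (1/2)^4.2772 ≈ 76.328 cpm.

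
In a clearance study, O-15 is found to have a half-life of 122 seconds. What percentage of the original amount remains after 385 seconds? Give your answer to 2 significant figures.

n = 385/122 ≈ 3.1557 half-lives.
Fraction remaining = (1/2)^3.1557 ≈ 0.11221, i.e. 11.221%.

11%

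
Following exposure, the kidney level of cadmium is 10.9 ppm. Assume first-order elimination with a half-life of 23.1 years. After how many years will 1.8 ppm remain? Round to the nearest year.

Fraction remaining = 1.8/10.9 ≈ 0.16514.
n = log₂(10.9/1.8) = ln(6.0556)/ln 2 ≈ 2.5983 half-lives.
t = n × t½ = 2.5983 × 23.1 ≈ 60.02 years.

60 years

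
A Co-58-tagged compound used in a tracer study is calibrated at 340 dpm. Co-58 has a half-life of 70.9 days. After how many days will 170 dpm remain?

170/340 = 1/2, so 1 half-life has elapsed.
t = 1 × 70.9 = 70.9 days.

70.9 days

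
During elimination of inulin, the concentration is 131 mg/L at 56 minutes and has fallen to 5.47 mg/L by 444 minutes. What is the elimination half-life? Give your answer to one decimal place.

84.7 minutes

Over Δt = 444 − 56 = 388 minutes, the level fell by a factor of 131/5.47 ≈ 23.949.
n = log₂(23.949) ≈ 4.5819 half-lives, so t½ = 388/4.5819 ≈ 84.681 minutes.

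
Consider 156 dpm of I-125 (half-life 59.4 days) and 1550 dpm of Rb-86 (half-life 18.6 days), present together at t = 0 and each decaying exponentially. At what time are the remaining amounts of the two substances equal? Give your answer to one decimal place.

89.7 days

Set 156·(1/2)^(t/59.4) = 1550·(1/2)^(t/18.6).
Taking log₂: log₂(156/1550) = t·(1/59.4 − 1/18.6).
log₂(0.10065) = -3.3127; 1/59.4 − 1/18.6 = -0.036928.
t = -3.3127 / -0.036928 ≈ 89.705 days.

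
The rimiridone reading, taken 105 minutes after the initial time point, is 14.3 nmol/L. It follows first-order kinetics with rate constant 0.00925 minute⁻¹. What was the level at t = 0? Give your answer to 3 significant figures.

37.8 nmol/L

t½ = ln 2 / λ = 0.69315 / 0.00925 ≈ 74.935 minutes.
Number of half-lives elapsed: n = 105/74.935 ≈ 1.4012.
A₀ = A × 2^n = 14.3 × 2^1.4012 = 14.3 × 2.6412 ≈ 37.77 nmol/L.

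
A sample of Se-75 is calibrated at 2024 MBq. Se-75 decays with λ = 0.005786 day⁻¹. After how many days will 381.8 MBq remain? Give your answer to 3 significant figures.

t½ = ln 2 / λ = 0.69315 / 0.005786 ≈ 119.8 days.
Fraction remaining = 381.8/2024 ≈ 0.18864.
n = log₂(2024/381.8) = ln(5.3012)/ln 2 ≈ 2.4063 half-lives.
t = n × t½ = 2.4063 × 119.8 ≈ 288.27 days.

288 days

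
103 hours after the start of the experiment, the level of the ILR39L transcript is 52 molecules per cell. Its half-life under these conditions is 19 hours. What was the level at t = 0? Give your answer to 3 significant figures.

2230 molecules per cell

Number of half-lives elapsed: n = 103/19 ≈ 5.4211.
A₀ = A × 2^n = 52 × 2^5.4211 = 52 × 42.845 ≈ 2227.9 molecules per cell.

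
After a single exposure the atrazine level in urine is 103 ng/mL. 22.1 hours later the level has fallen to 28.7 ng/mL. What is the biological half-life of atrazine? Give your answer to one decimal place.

A/A₀ = 28.7/103 ≈ 0.27864.
n = log₂(3.5889) ≈ 1.8435 half-lives elapsed in 22.1 hours.
t½ = 22.1/1.8435 ≈ 11.988 hours.

12.0 hours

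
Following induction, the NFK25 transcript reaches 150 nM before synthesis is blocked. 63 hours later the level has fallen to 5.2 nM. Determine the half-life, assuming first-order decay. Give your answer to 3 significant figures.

A/A₀ = 5.2/150 ≈ 0.034667.
n = log₂(28.846) ≈ 4.8503 half-lives elapsed in 63 hours.
t½ = 63/4.8503 ≈ 12.989 hours.

13.0 hours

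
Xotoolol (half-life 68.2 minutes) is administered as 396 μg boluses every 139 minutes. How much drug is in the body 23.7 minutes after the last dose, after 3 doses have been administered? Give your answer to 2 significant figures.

The 3 doses were given 301.7, 162.7, 23.7 minutes ago.
Total = 396·(1/2)^(301.7/68.2) + 396·(1/2)^(162.7/68.2) + 396·(1/2)^(23.7/68.2)
      = 18.451 + 75.779 + 311.23 ≈ 405.46 μg.

410 μg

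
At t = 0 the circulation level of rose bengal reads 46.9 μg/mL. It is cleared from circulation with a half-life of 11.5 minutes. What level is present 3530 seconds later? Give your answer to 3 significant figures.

1.35 μg/mL

Convert the elapsed time: 3530 seconds = 58.8333 minutes.
Number of half-lives: n = 58.8333/11.5 ≈ 5.1159.
Remaining = 46.9 × (1/2)^5.1159 = 46.9 × 0.028837 ≈ 1.3524 μg/mL.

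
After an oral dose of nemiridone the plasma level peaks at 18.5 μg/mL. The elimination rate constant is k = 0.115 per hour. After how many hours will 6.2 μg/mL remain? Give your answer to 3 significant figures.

t½ = ln 2 / k = 0.69315 / 0.115 ≈ 6.0274 hours.
Fraction remaining = 6.2/18.5 ≈ 0.33514.
n = log₂(18.5/6.2) = ln(2.9839)/ln 2 ≈ 1.5772 half-lives.
t = n × t½ = 1.5772 × 6.0274 ≈ 9.5063 hours.

9.51 hours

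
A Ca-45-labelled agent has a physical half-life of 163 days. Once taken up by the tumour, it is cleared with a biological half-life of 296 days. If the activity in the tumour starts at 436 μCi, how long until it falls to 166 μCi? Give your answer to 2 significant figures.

1/t_eff = 1/t_phys + 1/t_biol = 1/163 + 1/296 = 0.0095133 per day.
t_eff = 163 × 296 / (163 + 296) ≈ 105.12 days.
n = log₂(436/166) ≈ 1.3931; t = 1.3931 × 105.12 ≈ 146.44 days.

150 days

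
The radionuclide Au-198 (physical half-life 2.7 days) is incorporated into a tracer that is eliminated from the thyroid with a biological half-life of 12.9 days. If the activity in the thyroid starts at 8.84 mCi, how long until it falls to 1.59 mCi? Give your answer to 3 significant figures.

5.53 days

1/t_eff = 1/t_phys + 1/t_biol = 1/2.7 + 1/12.9 = 0.44789 per day.
t_eff = 2.7 × 12.9 / (2.7 + 12.9) ≈ 2.2327 days.
n = log₂(8.84/1.59) ≈ 2.475; t = 2.475 × 2.2327 ≈ 5.526 days.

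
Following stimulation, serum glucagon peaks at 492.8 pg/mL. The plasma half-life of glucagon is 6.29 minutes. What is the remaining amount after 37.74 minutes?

7.7 pg/mL

Elapsed time is 6 half-lives (37.74/6.29).
Each half-life halves the amount: 492.8 × (1/2)^6 = 492.8/64 = 7.7 pg/mL.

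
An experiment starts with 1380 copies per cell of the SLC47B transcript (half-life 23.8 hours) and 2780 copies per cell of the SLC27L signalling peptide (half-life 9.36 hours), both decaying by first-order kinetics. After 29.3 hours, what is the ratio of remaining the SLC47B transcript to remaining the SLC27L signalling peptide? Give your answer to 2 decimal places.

1.85

SLC47B transcript: 1380 × (1/2)^(29.3/23.8) = 1380 × (1/2)^1.2311 ≈ 587.87 copies per cell.
SLC27L signalling peptide: 2780 × (1/2)^(29.3/9.36) = 2780 × (1/2)^3.1303 ≈ 317.48 copies per cell.
Ratio ≈ 587.87 / 317.48 ≈ 1.8517.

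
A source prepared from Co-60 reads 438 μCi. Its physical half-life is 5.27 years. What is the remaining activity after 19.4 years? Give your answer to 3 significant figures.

34.1 μCi

Number of half-lives: n = 19.4/5.27 ≈ 3.6812.
Remaining = 438 × (1/2)^3.6812 = 438 × 0.077955 ≈ 34.144 μCi.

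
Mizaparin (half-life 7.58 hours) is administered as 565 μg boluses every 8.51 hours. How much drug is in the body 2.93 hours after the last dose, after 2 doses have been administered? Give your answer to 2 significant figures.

The 2 doses were given 11.44, 2.93 hours ago.
Total = 565·(1/2)^(11.44/7.58) + 565·(1/2)^(2.93/7.58)
      = 198.48 + 432.2 ≈ 630.69 μg.

630 μg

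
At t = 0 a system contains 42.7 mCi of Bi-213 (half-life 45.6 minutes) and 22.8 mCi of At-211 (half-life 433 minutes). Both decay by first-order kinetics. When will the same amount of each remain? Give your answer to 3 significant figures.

46.1 minutes

Set 42.7·(1/2)^(t/45.6) = 22.8·(1/2)^(t/433).
Taking log₂: log₂(42.7/22.8) = t·(1/45.6 − 1/433).
log₂(1.8728) = 0.9052; 1/45.6 − 1/433 = 0.01962.
t = 0.9052 / 0.01962 ≈ 46.136 minutes.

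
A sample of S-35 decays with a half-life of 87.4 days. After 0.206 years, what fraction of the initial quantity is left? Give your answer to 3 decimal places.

0.551

0.206 years = 75.19 days.
n = 75.19/87.4 ≈ 0.8603 half-lives.
Fraction remaining = (1/2)^0.8603 ≈ 0.55084.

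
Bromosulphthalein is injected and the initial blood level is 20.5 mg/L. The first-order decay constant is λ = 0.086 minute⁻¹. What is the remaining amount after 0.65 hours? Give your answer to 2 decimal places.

0.72 mg/L

t½ = ln 2 / λ = 0.69315 / 0.086 ≈ 8.0599 minutes.
Convert the elapsed time: 0.65 hours = 39 minutes.
Number of half-lives: n = 39/8.0599 ≈ 4.8388.
Remaining = 20.5 × (1/2)^4.8388 = 20.5 × 0.034944 ≈ 0.71636 mg/L.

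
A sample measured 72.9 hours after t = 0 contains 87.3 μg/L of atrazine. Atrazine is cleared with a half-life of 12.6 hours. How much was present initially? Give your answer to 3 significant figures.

4820 μg/L

Number of half-lives elapsed: n = 72.9/12.6 ≈ 5.7857.
A₀ = A × 2^n = 87.3 × 2^5.7857 = 87.3 × 55.166 ≈ 4816 μg/L.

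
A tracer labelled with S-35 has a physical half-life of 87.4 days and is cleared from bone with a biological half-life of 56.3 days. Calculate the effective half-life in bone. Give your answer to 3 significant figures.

1/t_eff = 1/t_phys + 1/t_biol = 1/87.4 + 1/56.3 = 0.029204 per day.
t_eff = 87.4 × 56.3 / (87.4 + 56.3) ≈ 34.242 days.

34.2 days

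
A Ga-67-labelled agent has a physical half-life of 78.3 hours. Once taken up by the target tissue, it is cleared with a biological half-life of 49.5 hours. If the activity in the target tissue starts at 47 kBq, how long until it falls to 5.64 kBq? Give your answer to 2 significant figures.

1/t_eff = 1/t_phys + 1/t_biol = 1/78.3 + 1/49.5 = 0.032973 per hour.
t_eff = 78.3 × 49.5 / (78.3 + 49.5) ≈ 30.327 hours.
n = log₂(47/5.64) ≈ 3.0589; t = 3.0589 × 30.327 ≈ 92.768 hours.

93 hours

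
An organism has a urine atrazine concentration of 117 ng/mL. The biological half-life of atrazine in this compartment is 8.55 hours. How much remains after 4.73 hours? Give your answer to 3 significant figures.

79.7 ng/mL

Number of half-lives: n = 4.73/8.55 ≈ 0.55322.
Remaining = 117 × (1/2)^0.55322 = 117 × 0.6815 ≈ 79.735 ng/mL.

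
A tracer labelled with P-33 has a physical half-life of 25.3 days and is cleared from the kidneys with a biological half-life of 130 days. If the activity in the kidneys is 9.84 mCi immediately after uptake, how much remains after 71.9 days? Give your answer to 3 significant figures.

0.935 mCi

1/t_eff = 1/t_phys + 1/t_biol = 1/25.3 + 1/130 = 0.047218 per day.
t_eff = 25.3 × 130 / (25.3 + 130) ≈ 21.178 days.
Remaining = 9.84 × (1/2)^(71.9/21.178) = 9.84 × (1/2)^3.395 ≈ 0.93542 mCi.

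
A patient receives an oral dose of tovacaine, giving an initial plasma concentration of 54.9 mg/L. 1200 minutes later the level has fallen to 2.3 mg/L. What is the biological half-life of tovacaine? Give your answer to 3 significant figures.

A/A₀ = 2.3/54.9 ≈ 0.041894.
n = log₂(23.87) ≈ 4.5771 half-lives elapsed in 1200 minutes.
t½ = 1200/4.5771 ≈ 262.17 minutes.

262 minutes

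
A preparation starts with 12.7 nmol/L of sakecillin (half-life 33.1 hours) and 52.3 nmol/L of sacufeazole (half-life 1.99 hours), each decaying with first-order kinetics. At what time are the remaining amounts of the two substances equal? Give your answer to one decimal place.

4.3 hours

Set 12.7·(1/2)^(t/33.1) = 52.3·(1/2)^(t/1.99).
Taking log₂: log₂(12.7/52.3) = t·(1/33.1 − 1/1.99).
log₂(0.24283) = -2.042; 1/33.1 − 1/1.99 = -0.4723.
t = -2.042 / -0.4723 ≈ 4.3235 hours.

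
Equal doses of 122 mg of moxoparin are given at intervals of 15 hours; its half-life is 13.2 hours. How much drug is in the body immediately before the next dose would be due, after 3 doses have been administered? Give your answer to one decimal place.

The 3 doses were given 45, 30, 15 hours ago.
Total = 122·(1/2)^(45/13.2) + 122·(1/2)^(30/13.2) + 122·(1/2)^(15/13.2)
      = 11.485 + 25.246 + 55.498 ≈ 92.23 mg.

92.2 mg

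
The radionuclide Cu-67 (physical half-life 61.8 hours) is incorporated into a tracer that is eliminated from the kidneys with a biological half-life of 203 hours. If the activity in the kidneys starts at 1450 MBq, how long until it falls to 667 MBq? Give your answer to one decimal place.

1/t_eff = 1/t_phys + 1/t_biol = 1/61.8 + 1/203 = 0.021107 per hour.
t_eff = 61.8 × 203 / (61.8 + 203) ≈ 47.377 hours.
n = log₂(1450/667) ≈ 1.1203; t = 1.1203 × 47.377 ≈ 53.076 hours.

53.1 hours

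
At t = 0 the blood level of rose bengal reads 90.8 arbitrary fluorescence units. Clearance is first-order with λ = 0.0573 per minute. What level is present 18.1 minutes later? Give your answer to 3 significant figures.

t½ = ln 2 / λ = 0.69315 / 0.0573 ≈ 12.097 minutes.
Number of half-lives: n = 18.1/12.097 ≈ 1.4963.
Remaining = 90.8 × (1/2)^1.4963 = 90.8 × 0.35447 ≈ 32.186 arbitrary fluorescence units.

32.2 arbitrary fluorescence units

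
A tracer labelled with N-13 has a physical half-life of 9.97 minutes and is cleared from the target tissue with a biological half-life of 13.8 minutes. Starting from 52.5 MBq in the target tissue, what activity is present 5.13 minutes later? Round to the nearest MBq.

28 MBq

1/t_eff = 1/t_phys + 1/t_biol = 1/9.97 + 1/13.8 = 0.17276 per minute.
t_eff = 9.97 × 13.8 / (9.97 + 13.8) ≈ 5.7882 minutes.
Remaining = 52.5 × (1/2)^(5.13/5.7882) = 52.5 × (1/2)^0.88628 ≈ 28.403 MBq.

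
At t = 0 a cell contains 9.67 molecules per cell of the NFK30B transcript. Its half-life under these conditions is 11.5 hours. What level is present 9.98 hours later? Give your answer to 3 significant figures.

Number of half-lives: n = 9.98/11.5 ≈ 0.86783.
Remaining = 9.67 × (1/2)^0.86783 = 9.67 × 0.54797 ≈ 5.2989 molecules per cell.

5.30 molecules per cell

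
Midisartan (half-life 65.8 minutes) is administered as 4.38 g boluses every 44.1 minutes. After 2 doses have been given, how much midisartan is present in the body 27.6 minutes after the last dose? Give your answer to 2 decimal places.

The 2 doses were given 71.7, 27.6 minutes ago.
Total = 4.38·(1/2)^(71.7/65.8) + 4.38·(1/2)^(27.6/65.8)
      = 2.058 + 3.275 ≈ 5.333 g.

5.33 g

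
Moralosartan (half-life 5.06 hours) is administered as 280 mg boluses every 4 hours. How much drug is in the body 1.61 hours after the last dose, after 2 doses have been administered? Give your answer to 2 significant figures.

The 2 doses were given 5.61, 1.61 hours ago.
Total = 280·(1/2)^(5.61/5.06) + 280·(1/2)^(1.61/5.06)
      = 129.84 + 224.58 ≈ 354.42 mg.

350 mg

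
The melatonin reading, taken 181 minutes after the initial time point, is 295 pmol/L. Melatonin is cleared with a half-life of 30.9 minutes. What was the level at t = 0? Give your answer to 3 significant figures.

17100 pmol/L

Number of half-lives elapsed: n = 181/30.9 ≈ 5.8576.
A₀ = A × 2^n = 295 × 2^5.8576 = 295 × 57.985 ≈ 17106 pmol/L.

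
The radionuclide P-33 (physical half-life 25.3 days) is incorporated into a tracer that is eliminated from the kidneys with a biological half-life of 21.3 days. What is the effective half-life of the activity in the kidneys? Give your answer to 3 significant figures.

11.6 days

1/t_eff = 1/t_phys + 1/t_biol = 1/25.3 + 1/21.3 = 0.086474 per day.
t_eff = 25.3 × 21.3 / (25.3 + 21.3) ≈ 11.564 days.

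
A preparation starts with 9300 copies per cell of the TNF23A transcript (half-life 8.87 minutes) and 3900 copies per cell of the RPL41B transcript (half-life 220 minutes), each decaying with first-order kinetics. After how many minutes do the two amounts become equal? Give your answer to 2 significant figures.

12 minutes

Set 9300·(1/2)^(t/8.87) = 3900·(1/2)^(t/220).
Taking log₂: log₂(9300/3900) = t·(1/8.87 − 1/220).
log₂(2.3846) = 1.2538; 1/8.87 − 1/220 = 0.10819.
t = 1.2538 / 0.10819 ≈ 11.588 minutes.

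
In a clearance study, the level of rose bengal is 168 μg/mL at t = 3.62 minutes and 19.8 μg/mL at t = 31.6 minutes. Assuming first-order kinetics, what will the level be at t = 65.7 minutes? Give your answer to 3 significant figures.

Over Δt = 31.6 − 3.62 = 27.98 minutes, the level fell by a factor of 168/19.8 ≈ 8.4848.
n = log₂(8.4848) ≈ 3.0849 half-lives, so t½ = 27.98/3.0849 ≈ 9.07 minutes.
From t = 31.6 to t = 65.7: 19.8 × (1/2)^((65.7−31.6)/9.07) ≈ 1.4618 μg/mL.

1.46 μg/mL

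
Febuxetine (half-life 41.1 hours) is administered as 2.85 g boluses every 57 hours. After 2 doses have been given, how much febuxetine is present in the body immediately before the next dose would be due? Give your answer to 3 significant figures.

1.51 g

The 2 doses were given 114, 57 hours ago.
Total = 2.85·(1/2)^(114/41.1) + 2.85·(1/2)^(57/41.1)
      = 0.41675 + 1.0898 ≈ 1.5066 g.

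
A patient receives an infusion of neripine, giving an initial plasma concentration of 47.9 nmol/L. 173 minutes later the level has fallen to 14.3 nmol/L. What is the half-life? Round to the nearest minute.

99 minutes

A/A₀ = 14.3/47.9 ≈ 0.29854.
n = log₂(3.3497) ≈ 1.744 half-lives elapsed in 173 minutes.
t½ = 173/1.744 ≈ 99.197 minutes.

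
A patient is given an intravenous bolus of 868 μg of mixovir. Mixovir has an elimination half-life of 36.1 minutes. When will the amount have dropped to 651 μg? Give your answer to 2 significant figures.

15 minutes

Fraction remaining = 651/868 ≈ 0.75.
n = log₂(868/651) = ln(1.3333)/ln 2 ≈ 0.41504 half-lives.
t = n × t½ = 0.41504 × 36.1 ≈ 14.983 minutes.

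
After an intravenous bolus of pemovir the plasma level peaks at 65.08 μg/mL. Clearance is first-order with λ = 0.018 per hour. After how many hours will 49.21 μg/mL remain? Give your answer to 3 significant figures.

t½ = ln 2 / λ = 0.69315 / 0.018 ≈ 38.508 hours.
Fraction remaining = 49.21/65.08 ≈ 0.75615.
n = log₂(65.08/49.21) = ln(1.3225)/ln 2 ≈ 0.40326 half-lives.
t = n × t½ = 0.40326 × 38.508 ≈ 15.529 hours.

15.5 hours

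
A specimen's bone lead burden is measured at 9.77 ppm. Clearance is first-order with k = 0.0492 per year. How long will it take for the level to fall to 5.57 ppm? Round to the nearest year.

11 years

t½ = ln 2 / k = 0.69315 / 0.0492 ≈ 14.088 years.
Fraction remaining = 5.57/9.77 ≈ 0.57011.
n = log₂(9.77/5.57) = ln(1.754)/ln 2 ≈ 0.81068 half-lives.
t = n × t½ = 0.81068 × 14.088 ≈ 11.421 years.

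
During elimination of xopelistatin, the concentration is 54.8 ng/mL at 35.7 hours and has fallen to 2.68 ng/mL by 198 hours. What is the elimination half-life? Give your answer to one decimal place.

37.3 hours

Over Δt = 198 − 35.7 = 162.3 hours, the level fell by a factor of 54.8/2.68 ≈ 20.448.
n = log₂(20.448) ≈ 4.3539 half-lives, so t½ = 162.3/4.3539 ≈ 37.277 hours.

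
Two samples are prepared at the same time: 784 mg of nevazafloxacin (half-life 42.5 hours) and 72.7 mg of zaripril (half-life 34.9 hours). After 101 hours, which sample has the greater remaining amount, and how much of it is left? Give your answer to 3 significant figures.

nevazafloxacin: 784 × (1/2)^2.3765 ≈ 150.98 mg.
zaripril: 72.7 × (1/2)^2.894 ≈ 9.7804 mg.
Nevazafloxacin has more remaining, at ≈ 150.98 mg.

nevazafloxacin, 151 mg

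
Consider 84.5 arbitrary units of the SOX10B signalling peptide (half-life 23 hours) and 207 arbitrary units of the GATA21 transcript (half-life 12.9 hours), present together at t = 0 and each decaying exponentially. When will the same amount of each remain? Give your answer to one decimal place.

38.0 hours

Set 84.5·(1/2)^(t/23) = 207·(1/2)^(t/12.9).
Taking log₂: log₂(84.5/207) = t·(1/23 − 1/12.9).
log₂(0.40821) = -1.2926; 1/23 − 1/12.9 = -0.034041.
t = -1.2926 / -0.034041 ≈ 37.972 hours.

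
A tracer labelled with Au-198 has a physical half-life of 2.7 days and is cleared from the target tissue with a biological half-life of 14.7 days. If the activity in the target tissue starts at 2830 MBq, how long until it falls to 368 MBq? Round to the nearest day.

7 days

1/t_eff = 1/t_phys + 1/t_biol = 1/2.7 + 1/14.7 = 0.4384 per day.
t_eff = 2.7 × 14.7 / (2.7 + 14.7) ≈ 2.281 days.
n = log₂(2830/368) ≈ 2.943; t = 2.943 × 2.281 ≈ 6.7131 days.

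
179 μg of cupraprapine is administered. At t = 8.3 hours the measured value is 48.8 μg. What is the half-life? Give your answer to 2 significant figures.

A/A₀ = 48.8/179 ≈ 0.27263.
n = log₂(3.668) ≈ 1.875 half-lives elapsed in 8.3 hours.
t½ = 8.3/1.875 ≈ 4.4267 hours.

4.4 hours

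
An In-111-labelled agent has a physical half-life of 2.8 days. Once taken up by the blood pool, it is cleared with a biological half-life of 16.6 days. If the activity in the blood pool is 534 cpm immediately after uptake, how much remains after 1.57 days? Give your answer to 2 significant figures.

340 cpm

1/t_eff = 1/t_phys + 1/t_biol = 1/2.8 + 1/16.6 = 0.41738 per day.
t_eff = 2.8 × 16.6 / (2.8 + 16.6) ≈ 2.3959 days.
Remaining = 534 × (1/2)^(1.57/2.3959) = 534 × (1/2)^0.65529 ≈ 339.06 cpm.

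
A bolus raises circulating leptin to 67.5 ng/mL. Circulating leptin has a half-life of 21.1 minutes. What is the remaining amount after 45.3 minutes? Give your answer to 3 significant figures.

Number of half-lives: n = 45.3/21.1 ≈ 2.1469.
Remaining = 67.5 × (1/2)^2.1469 = 67.5 × 0.22579 ≈ 15.241 ng/mL.

15.2 ng/mL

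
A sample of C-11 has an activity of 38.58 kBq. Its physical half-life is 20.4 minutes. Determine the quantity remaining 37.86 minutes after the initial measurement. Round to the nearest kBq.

Number of half-lives: n = 37.86/20.4 ≈ 1.8559.
Remaining = 38.58 × (1/2)^1.8559 = 38.58 × 0.27626 ≈ 10.658 kBq.

11 kBq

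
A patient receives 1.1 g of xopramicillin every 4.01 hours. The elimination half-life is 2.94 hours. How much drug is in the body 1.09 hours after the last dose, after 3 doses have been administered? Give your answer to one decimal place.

The 3 doses were given 9.11, 5.1, 1.09 hours ago.
Total = 1.1·(1/2)^(9.11/2.94) + 1.1·(1/2)^(5.1/2.94) + 1.1·(1/2)^(1.09/2.94)
      = 0.12841 + 0.33052 + 0.85072 ≈ 1.3097 g.

1.3 g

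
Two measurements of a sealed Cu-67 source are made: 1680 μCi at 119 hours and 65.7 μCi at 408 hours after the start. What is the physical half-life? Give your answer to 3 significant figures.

Over Δt = 408 − 119 = 289 hours, the level fell by a factor of 1680/65.7 ≈ 25.571.
n = log₂(25.571) ≈ 4.6764 half-lives, so t½ = 289/4.6764 ≈ 61.799 hours.

61.8 hours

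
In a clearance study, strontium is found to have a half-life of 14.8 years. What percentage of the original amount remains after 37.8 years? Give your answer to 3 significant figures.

17.0%

n = 37.8/14.8 ≈ 2.5541 half-lives.
Fraction remaining = (1/2)^2.5541 ≈ 0.17028, i.e. 17.028%.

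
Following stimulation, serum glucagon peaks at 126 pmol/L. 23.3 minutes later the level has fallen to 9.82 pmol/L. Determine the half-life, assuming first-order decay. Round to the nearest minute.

6 minutes

A/A₀ = 9.82/126 ≈ 0.077937.
n = log₂(12.831) ≈ 3.6816 half-lives elapsed in 23.3 minutes.
t½ = 23.3/3.6816 ≈ 6.3288 minutes.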